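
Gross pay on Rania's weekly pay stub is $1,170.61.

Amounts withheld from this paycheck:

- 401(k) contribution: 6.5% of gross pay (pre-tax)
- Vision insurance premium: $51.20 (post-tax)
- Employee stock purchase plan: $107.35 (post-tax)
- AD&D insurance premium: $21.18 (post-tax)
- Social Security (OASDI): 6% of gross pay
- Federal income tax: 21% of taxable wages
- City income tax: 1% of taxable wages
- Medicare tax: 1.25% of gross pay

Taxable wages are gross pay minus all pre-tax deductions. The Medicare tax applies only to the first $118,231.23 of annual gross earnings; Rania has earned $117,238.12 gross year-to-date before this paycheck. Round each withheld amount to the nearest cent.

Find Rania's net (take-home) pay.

401(k) contribution: $1,170.61 × 0.065 = $76.09
Taxable wages = $1,170.61 − $76.09 = $1,094.52
City income tax: $1,094.52 × 0.01 = $10.95
Federal income tax: $1,094.52 × 0.21 = $229.85
Social Security (OASDI): $1,170.61 × 0.06 = $70.24
Medicare tax: only $118,231.23 − $117,238.12 = $993.11 of this check is subject → $993.11 × 0.0125 = $12.41
Employee stock purchase plan: $107.35
Vision insurance premium: $51.20
AD&D insurance premium: $21.18
Total deductions = $76.09 + $10.95 + $229.85 + $70.24 + $12.41 + $107.35 + $51.20 + $21.18 = $579.27
Net pay = $1,170.61 − $579.27 = $591.34

$591.34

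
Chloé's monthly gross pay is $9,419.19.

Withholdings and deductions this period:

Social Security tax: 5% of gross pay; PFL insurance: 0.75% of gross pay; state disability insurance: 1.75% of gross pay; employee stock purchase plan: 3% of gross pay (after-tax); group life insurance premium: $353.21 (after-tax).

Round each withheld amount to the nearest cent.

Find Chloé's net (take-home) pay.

$8,076.96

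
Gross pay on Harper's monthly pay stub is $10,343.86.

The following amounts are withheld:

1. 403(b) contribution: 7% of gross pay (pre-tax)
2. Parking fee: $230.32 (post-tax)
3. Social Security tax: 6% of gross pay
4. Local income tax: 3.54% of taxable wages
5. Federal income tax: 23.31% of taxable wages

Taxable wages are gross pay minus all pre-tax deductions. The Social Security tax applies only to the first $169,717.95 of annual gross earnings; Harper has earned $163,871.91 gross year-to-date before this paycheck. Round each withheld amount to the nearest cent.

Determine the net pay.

403(b) contribution: $10,343.86 × 0.07 = $724.07
Taxable wages = $10,343.86 − $724.07 = $9,619.79
Federal income tax: $9,619.79 × 0.2331 = $2,242.37
Local income tax: $9,619.79 × 0.0354 = $340.54
Social Security tax: only $169,717.95 − $163,871.91 = $5,846.04 of this check is subject → $5,846.04 × 0.06 = $350.76
Parking fee: $230.32
Total deductions = $724.07 + $2,242.37 + $340.54 + $350.76 + $230.32 = $3,888.06
Net pay = $10,343.86 − $3,888.06 = $6,455.80

$6,455.80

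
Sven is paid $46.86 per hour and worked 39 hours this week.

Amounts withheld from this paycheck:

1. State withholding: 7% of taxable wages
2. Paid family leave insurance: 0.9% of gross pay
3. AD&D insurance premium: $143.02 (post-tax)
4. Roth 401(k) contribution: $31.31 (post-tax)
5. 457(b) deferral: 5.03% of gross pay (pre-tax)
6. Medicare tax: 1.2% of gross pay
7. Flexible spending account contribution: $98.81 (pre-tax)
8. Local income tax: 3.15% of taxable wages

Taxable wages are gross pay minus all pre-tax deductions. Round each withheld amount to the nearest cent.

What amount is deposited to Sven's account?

$1257.95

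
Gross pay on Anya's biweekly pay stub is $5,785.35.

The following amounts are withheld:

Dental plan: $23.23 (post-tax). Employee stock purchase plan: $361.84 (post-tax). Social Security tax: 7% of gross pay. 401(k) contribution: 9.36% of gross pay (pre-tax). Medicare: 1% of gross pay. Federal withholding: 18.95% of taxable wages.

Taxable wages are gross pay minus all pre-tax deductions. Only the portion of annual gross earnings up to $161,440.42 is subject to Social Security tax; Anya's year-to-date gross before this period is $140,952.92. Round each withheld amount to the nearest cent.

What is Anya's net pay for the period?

401(k) contribution: $5,785.35 × 0.0936 = $541.51
Taxable wages = $5,785.35 − $541.51 = $5,243.84
Federal withholding: $5,243.84 × 0.1895 = $993.71
Medicare: $5,785.35 × 0.01 = $57.85
Social Security tax: cap not yet reached, full $5,785.35 is subject → $5,785.35 × 0.07 = $404.97
Dental plan: $23.23
Employee stock purchase plan: $361.84
Total deductions = $541.51 + $993.71 + $57.85 + $404.97 + $23.23 + $361.84 = $2,383.11
Net pay = $5,785.35 − $2,383.11 = $3,402.24

$3,402.24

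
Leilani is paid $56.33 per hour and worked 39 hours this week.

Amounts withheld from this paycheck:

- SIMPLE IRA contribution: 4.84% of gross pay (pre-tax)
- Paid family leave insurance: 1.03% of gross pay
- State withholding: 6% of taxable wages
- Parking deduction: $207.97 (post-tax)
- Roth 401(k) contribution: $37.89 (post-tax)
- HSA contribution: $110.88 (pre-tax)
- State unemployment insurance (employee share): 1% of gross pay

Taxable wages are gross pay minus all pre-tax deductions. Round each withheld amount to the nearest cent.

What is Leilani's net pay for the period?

Gross pay: 39 × $56.33 = $2196.87
SIMPLE IRA contribution: $2196.87 × 0.0484 = $106.33
HSA contribution: $110.88
Pre-tax total = $106.33 + $110.88 = $217.21
Taxable wages = $2196.87 − $217.21 = $1979.66
State withholding: $1979.66 × 0.06 = $118.78
Paid family leave insurance: $2196.87 × 0.0103 = $22.63
State unemployment insurance (employee share): $2196.87 × 0.01 = $21.97
Parking deduction: $207.97
Roth 401(k) contribution: $37.89
Total deductions = $106.33 + $110.88 + $118.78 + $22.63 + $21.97 + $207.97 + $37.89 = $626.45
Net pay = $2196.87 − $626.45 = $1570.42

$1570.42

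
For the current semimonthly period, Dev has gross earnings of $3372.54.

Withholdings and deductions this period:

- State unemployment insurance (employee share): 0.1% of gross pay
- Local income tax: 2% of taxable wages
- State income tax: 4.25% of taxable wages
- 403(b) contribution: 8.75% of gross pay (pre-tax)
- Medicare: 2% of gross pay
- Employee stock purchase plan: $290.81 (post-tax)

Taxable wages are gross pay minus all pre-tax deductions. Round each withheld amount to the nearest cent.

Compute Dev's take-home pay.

$2523.47

403(b) contribution: $3372.54 × 0.0875 = $295.10
Taxable wages = $3372.54 − $295.10 = $3077.44
Local income tax: $3077.44 × 0.02 = $61.55
State income tax: $3077.44 × 0.0425 = $130.79
State unemployment insurance (employee share): $3372.54 × 0.001 = $3.37
Medicare: $3372.54 × 0.02 = $67.45
Employee stock purchase plan: $290.81
Total deductions = $295.10 + $61.55 + $130.79 + $3.37 + $67.45 + $290.81 = $849.07
Net pay = $3372.54 − $849.07 = $2523.47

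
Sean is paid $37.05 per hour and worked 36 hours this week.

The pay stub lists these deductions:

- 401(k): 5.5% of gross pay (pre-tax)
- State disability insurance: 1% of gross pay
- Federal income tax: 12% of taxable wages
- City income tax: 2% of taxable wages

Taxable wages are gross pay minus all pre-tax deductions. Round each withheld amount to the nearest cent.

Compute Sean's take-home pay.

$1,070.64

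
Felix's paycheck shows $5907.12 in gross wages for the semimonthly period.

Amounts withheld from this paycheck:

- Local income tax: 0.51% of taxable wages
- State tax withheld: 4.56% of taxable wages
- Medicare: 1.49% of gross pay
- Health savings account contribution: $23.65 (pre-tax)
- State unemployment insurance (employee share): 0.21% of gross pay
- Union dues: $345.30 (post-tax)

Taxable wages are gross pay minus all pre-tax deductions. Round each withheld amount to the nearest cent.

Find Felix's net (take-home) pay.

Health savings account contribution: $23.65
Taxable wages = $5907.12 − $23.65 = $5883.47
Local income tax: $5883.47 × 0.0051 = $30.01
State tax withheld: $5883.47 × 0.0456 = $268.29
State unemployment insurance (employee share): $5907.12 × 0.0021 = $12.40
Medicare: $5907.12 × 0.0149 = $88.02
Union dues: $345.30
Total deductions = $23.65 + $30.01 + $268.29 + $12.40 + $88.02 + $345.30 = $767.67
Net pay = $5907.12 − $767.67 = $5139.45

$5139.45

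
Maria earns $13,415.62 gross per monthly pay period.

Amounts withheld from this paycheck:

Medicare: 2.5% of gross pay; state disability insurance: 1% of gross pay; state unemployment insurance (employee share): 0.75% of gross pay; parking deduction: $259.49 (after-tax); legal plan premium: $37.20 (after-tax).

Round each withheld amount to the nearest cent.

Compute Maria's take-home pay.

State unemployment insurance (employee share): $13,415.62 × 0.0075 = $100.62
State disability insurance: $13,415.62 × 0.01 = $134.16
Medicare: $13,415.62 × 0.025 = $335.39
Legal plan premium: $37.20
Parking deduction: $259.49
Total deductions = $100.62 + $134.16 + $335.39 + $37.20 + $259.49 = $866.86
Net pay = $13,415.62 − $866.86 = $12,548.76

$12,548.76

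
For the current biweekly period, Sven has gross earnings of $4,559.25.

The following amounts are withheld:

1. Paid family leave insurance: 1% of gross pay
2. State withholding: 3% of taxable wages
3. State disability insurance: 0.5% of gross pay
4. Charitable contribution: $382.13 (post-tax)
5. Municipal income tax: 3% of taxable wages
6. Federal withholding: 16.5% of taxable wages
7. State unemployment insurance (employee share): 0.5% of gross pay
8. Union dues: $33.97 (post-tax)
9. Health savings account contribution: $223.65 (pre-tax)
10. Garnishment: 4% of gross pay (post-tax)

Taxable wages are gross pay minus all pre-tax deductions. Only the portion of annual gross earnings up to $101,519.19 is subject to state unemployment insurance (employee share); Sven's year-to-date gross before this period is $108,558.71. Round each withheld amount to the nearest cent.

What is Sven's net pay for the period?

Health savings account contribution: $223.65
Taxable wages = $4,559.25 − $223.65 = $4,335.60
Municipal income tax: $4,335.60 × 0.03 = $130.07
Federal withholding: $4,335.60 × 0.165 = $715.37
State withholding: $4,335.60 × 0.03 = $130.07
State disability insurance: $4,559.25 × 0.005 = $22.80
State unemployment insurance (employee share): annual cap $101,519.19 already reached (YTD $108,558.71), so $0.00
Paid family leave insurance: $4,559.25 × 0.01 = $45.59
Charitable contribution: $382.13
Union dues: $33.97
Garnishment: $4,559.25 × 0.04 = $182.37
Total deductions = $223.65 + $130.07 + $715.37 + $130.07 + $22.80 + $0.00 + $45.59 + $382.13 + $33.97 + $182.37 = $1,866.02
Net pay = $4,559.25 − $1,866.02 = $2,693.23

$2,693.23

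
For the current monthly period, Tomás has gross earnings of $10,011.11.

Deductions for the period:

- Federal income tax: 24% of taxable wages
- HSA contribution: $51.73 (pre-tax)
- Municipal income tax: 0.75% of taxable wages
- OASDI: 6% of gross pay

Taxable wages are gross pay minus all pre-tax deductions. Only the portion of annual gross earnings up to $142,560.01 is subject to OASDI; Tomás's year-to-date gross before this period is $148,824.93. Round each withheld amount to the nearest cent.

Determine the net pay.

$7,494.43

HSA contribution: $51.73
Taxable wages = $10,011.11 − $51.73 = $9,959.38
Municipal income tax: $9,959.38 × 0.0075 = $74.70
Federal income tax: $9,959.38 × 0.24 = $2,390.25
OASDI: annual cap $142,560.01 already reached (YTD $148,824.93), so $0.00
Total deductions = $51.73 + $74.70 + $2,390.25 + $0.00 = $2,516.68
Net pay = $10,011.11 − $2,516.68 = $7,494.43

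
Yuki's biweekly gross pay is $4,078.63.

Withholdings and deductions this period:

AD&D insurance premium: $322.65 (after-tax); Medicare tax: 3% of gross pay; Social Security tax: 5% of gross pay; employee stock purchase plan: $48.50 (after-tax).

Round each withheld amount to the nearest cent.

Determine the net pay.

$3,381.19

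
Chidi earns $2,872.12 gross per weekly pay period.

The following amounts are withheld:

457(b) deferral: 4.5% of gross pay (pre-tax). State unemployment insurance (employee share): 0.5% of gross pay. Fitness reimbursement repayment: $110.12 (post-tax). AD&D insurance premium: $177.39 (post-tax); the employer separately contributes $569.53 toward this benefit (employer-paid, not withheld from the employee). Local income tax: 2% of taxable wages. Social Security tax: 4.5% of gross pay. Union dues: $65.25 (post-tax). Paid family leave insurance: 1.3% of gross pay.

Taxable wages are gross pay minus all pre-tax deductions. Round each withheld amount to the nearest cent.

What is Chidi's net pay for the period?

$2,154.30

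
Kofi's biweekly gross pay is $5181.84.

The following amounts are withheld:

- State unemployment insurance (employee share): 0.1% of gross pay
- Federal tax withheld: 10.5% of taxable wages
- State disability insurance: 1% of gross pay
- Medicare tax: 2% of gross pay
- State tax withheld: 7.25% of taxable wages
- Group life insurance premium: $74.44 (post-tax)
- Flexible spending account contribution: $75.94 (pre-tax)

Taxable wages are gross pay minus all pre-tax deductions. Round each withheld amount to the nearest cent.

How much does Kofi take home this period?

$3964.52

Flexible spending account contribution: $75.94
Taxable wages = $5181.84 − $75.94 = $5105.90
Federal tax withheld: $5105.90 × 0.105 = $536.12
State tax withheld: $5105.90 × 0.0725 = $370.18
State disability insurance: $5181.84 × 0.01 = $51.82
Medicare tax: $5181.84 × 0.02 = $103.64
State unemployment insurance (employee share): $5181.84 × 0.001 = $5.18
Group life insurance premium: $74.44
Total deductions = $75.94 + $536.12 + $370.18 + $51.82 + $103.64 + $5.18 + $74.44 = $1217.32
Net pay = $5181.84 − $1217.32 = $3964.52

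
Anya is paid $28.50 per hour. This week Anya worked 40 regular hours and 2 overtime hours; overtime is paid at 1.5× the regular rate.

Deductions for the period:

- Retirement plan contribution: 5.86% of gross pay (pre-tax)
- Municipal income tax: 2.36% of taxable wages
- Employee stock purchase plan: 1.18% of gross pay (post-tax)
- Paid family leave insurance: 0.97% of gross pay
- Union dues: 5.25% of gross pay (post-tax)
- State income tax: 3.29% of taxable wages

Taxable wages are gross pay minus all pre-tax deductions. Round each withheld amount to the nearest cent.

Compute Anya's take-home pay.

Regular pay: 40 × $28.50 = $1140.00
Overtime pay: 2 × $28.50 × 1.5 = $85.50
Gross pay = $1140.00 + $85.50 = $1225.50
Retirement plan contribution: $1225.50 × 0.0586 = $71.81
Taxable wages = $1225.50 − $71.81 = $1153.69
Municipal income tax: $1153.69 × 0.0236 = $27.23
State income tax: $1153.69 × 0.0329 = $37.96
Paid family leave insurance: $1225.50 × 0.0097 = $11.89
Employee stock purchase plan: $1225.50 × 0.0118 = $14.46
Union dues: $1225.50 × 0.0525 = $64.34
Total deductions = $71.81 + $27.23 + $37.96 + $11.89 + $14.46 + $64.34 = $227.69
Net pay = $1225.50 − $227.69 = $997.81

$997.81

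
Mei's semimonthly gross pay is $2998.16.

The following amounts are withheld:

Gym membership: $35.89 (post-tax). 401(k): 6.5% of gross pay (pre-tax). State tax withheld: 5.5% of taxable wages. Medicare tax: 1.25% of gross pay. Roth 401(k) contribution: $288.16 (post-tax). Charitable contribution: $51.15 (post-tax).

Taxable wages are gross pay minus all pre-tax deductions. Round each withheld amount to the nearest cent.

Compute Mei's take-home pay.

$2236.42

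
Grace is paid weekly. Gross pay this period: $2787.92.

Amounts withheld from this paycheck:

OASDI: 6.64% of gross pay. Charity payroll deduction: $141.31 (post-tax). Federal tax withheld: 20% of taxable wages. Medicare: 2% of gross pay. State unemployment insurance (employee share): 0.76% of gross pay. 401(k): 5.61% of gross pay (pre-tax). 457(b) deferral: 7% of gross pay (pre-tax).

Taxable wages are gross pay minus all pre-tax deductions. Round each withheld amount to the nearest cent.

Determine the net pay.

$1545.72

401(k): $2787.92 × 0.0561 = $156.40
457(b) deferral: $2787.92 × 0.07 = $195.15
Pre-tax total = $156.40 + $195.15 = $351.55
Taxable wages = $2787.92 − $351.55 = $2436.37
Federal tax withheld: $2436.37 × 0.2 = $487.27
OASDI: $2787.92 × 0.0664 = $185.12
State unemployment insurance (employee share): $2787.92 × 0.0076 = $21.19
Medicare: $2787.92 × 0.02 = $55.76
Charity payroll deduction: $141.31
Total deductions = $156.40 + $195.15 + $487.27 + $185.12 + $21.19 + $55.76 + $141.31 = $1242.20
Net pay = $2787.92 − $1242.20 = $1545.72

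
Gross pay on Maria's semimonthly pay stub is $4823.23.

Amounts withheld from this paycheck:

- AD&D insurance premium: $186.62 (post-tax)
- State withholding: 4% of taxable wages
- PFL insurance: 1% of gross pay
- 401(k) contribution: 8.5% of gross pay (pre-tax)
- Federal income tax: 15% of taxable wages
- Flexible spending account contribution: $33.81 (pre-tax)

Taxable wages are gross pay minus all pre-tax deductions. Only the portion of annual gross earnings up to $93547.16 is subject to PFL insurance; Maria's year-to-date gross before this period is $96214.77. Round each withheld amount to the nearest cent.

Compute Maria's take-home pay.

401(k) contribution: $4823.23 × 0.085 = $409.97
Flexible spending account contribution: $33.81
Pre-tax total = $409.97 + $33.81 = $443.78
Taxable wages = $4823.23 − $443.78 = $4379.45
State withholding: $4379.45 × 0.04 = $175.18
Federal income tax: $4379.45 × 0.15 = $656.92
PFL insurance: annual cap $93547.16 already reached (YTD $96214.77), so $0.00
AD&D insurance premium: $186.62
Total deductions = $409.97 + $33.81 + $175.18 + $656.92 + $0.00 + $186.62 = $1462.50
Net pay = $4823.23 − $1462.50 = $3360.73

$3360.73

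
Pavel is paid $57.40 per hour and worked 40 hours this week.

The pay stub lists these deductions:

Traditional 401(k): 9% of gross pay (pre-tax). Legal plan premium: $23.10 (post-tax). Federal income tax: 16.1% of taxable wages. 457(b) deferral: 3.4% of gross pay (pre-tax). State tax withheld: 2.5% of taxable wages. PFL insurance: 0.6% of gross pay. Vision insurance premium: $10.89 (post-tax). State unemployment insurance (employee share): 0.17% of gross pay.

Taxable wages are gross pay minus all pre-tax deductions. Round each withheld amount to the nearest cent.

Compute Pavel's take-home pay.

Gross pay: 40 × $57.40 = $2,296.00
457(b) deferral: $2,296.00 × 0.034 = $78.06
Traditional 401(k): $2,296.00 × 0.09 = $206.64
Pre-tax total = $78.06 + $206.64 = $284.70
Taxable wages = $2,296.00 − $284.70 = $2,011.30
Federal income tax: $2,011.30 × 0.161 = $323.82
State tax withheld: $2,011.30 × 0.025 = $50.28
State unemployment insurance (employee share): $2,296.00 × 0.0017 = $3.90
PFL insurance: $2,296.00 × 0.006 = $13.78
Legal plan premium: $23.10
Vision insurance premium: $10.89
Total deductions = $78.06 + $206.64 + $323.82 + $50.28 + $3.90 + $13.78 + $23.10 + $10.89 = $710.47
Net pay = $2,296.00 − $710.47 = $1,585.53

$1,585.53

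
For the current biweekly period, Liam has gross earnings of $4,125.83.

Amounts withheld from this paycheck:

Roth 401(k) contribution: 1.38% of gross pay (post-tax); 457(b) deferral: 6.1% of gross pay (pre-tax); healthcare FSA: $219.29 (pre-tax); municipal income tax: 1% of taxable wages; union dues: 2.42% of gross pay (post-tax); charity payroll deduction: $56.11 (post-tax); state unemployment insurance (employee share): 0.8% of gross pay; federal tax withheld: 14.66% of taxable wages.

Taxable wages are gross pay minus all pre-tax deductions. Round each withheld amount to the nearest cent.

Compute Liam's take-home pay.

Healthcare FSA: $219.29
457(b) deferral: $4,125.83 × 0.061 = $251.68
Pre-tax total = $219.29 + $251.68 = $470.97
Taxable wages = $4,125.83 − $470.97 = $3,654.86
Federal tax withheld: $3,654.86 × 0.1466 = $535.80
Municipal income tax: $3,654.86 × 0.01 = $36.55
State unemployment insurance (employee share): $4,125.83 × 0.008 = $33.01
Charity payroll deduction: $56.11
Union dues: $4,125.83 × 0.0242 = $99.85
Roth 401(k) contribution: $4,125.83 × 0.0138 = $56.94
Total deductions = $219.29 + $251.68 + $535.80 + $36.55 + $33.01 + $56.11 + $99.85 + $56.94 = $1,289.23
Net pay = $4,125.83 − $1,289.23 = $2,836.60

$2,836.60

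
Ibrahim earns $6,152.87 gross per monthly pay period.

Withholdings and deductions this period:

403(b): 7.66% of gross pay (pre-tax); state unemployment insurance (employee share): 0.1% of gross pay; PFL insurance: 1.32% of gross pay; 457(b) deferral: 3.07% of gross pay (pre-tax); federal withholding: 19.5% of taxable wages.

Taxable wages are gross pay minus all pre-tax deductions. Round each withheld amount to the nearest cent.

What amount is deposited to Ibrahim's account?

403(b): $6,152.87 × 0.0766 = $471.31
457(b) deferral: $6,152.87 × 0.0307 = $188.89
Pre-tax total = $471.31 + $188.89 = $660.20
Taxable wages = $6,152.87 − $660.20 = $5,492.67
Federal withholding: $5,492.67 × 0.195 = $1,071.07
PFL insurance: $6,152.87 × 0.0132 = $81.22
State unemployment insurance (employee share): $6,152.87 × 0.001 = $6.15
Total deductions = $471.31 + $188.89 + $1,071.07 + $81.22 + $6.15 = $1,818.64
Net pay = $6,152.87 − $1,818.64 = $4,334.23

$4,334.23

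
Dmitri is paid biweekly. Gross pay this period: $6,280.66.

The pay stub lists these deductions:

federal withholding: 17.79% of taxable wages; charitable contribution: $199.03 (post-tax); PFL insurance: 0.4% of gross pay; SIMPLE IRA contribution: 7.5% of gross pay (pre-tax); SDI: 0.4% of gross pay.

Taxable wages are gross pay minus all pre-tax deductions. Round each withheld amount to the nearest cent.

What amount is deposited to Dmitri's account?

SIMPLE IRA contribution: $6,280.66 × 0.075 = $471.05
Taxable wages = $6,280.66 − $471.05 = $5,809.61
Federal withholding: $5,809.61 × 0.1779 = $1,033.53
PFL insurance: $6,280.66 × 0.004 = $25.12
SDI: $6,280.66 × 0.004 = $25.12
Charitable contribution: $199.03
Total deductions = $471.05 + $1,033.53 + $25.12 + $25.12 + $199.03 = $1,753.85
Net pay = $6,280.66 − $1,753.85 = $4,526.81

$4,526.81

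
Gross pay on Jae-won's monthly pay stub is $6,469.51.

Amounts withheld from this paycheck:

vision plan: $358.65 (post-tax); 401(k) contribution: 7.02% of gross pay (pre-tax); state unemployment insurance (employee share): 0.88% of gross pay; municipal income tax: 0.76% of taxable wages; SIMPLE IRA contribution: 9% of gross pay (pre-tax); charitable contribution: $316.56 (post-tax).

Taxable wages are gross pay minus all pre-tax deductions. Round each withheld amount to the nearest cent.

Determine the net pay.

$4,659.66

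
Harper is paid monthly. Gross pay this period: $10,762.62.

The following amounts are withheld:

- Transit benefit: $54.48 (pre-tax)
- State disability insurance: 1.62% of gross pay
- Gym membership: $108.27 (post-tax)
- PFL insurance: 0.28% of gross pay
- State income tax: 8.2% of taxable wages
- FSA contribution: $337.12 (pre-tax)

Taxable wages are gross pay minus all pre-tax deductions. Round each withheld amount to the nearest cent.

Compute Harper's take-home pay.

Transit benefit: $54.48
FSA contribution: $337.12
Pre-tax total = $54.48 + $337.12 = $391.60
Taxable wages = $10,762.62 − $391.60 = $10,371.02
State income tax: $10,371.02 × 0.082 = $850.42
PFL insurance: $10,762.62 × 0.0028 = $30.14
State disability insurance: $10,762.62 × 0.0162 = $174.35
Gym membership: $108.27
Total deductions = $54.48 + $337.12 + $850.42 + $30.14 + $174.35 + $108.27 = $1,554.78
Net pay = $10,762.62 − $1,554.78 = $9,207.84

$9,207.84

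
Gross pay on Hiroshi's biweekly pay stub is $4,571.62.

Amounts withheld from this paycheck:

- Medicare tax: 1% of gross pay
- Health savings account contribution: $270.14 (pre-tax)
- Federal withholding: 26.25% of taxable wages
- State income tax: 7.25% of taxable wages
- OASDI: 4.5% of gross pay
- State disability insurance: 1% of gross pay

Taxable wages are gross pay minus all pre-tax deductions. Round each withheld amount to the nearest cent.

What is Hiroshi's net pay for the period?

$2,563.32

Health savings account contribution: $270.14
Taxable wages = $4,571.62 − $270.14 = $4,301.48
State income tax: $4,301.48 × 0.0725 = $311.86
Federal withholding: $4,301.48 × 0.2625 = $1,129.14
OASDI: $4,571.62 × 0.045 = $205.72
Medicare tax: $4,571.62 × 0.01 = $45.72
State disability insurance: $4,571.62 × 0.01 = $45.72
Total deductions = $270.14 + $311.86 + $1,129.14 + $205.72 + $45.72 + $45.72 = $2,008.30
Net pay = $4,571.62 − $2,008.30 = $2,563.32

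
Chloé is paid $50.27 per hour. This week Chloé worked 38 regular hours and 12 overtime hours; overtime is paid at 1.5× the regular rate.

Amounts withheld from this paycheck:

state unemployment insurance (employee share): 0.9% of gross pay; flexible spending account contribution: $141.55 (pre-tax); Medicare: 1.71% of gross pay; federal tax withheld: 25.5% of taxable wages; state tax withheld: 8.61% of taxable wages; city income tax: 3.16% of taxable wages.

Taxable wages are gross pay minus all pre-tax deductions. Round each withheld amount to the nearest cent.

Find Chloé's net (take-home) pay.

$1,603.66

Regular pay: 38 × $50.27 = $1,910.26
Overtime pay: 12 × $50.27 × 1.5 = $904.86
Gross pay = $1,910.26 + $904.86 = $2,815.12
Flexible spending account contribution: $141.55
Taxable wages = $2,815.12 − $141.55 = $2,673.57
State tax withheld: $2,673.57 × 0.0861 = $230.19
City income tax: $2,673.57 × 0.0316 = $84.48
Federal tax withheld: $2,673.57 × 0.255 = $681.76
Medicare: $2,815.12 × 0.0171 = $48.14
State unemployment insurance (employee share): $2,815.12 × 0.009 = $25.34
Total deductions = $141.55 + $230.19 + $84.48 + $681.76 + $48.14 + $25.34 = $1,211.46
Net pay = $2,815.12 − $1,211.46 = $1,603.66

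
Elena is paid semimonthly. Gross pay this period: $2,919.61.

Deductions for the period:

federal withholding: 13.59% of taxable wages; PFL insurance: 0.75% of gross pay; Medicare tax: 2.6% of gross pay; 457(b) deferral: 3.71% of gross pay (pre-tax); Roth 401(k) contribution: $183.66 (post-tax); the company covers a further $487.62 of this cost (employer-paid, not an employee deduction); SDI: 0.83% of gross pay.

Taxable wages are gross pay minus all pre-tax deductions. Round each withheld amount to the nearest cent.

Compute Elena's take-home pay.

457(b) deferral: $2,919.61 × 0.0371 = $108.32
Taxable wages = $2,919.61 − $108.32 = $2,811.29
Federal withholding: $2,811.29 × 0.1359 = $382.05
Medicare tax: $2,919.61 × 0.026 = $75.91
SDI: $2,919.61 × 0.0083 = $24.23
PFL insurance: $2,919.61 × 0.0075 = $21.90
Roth 401(k) contribution: $183.66
(Employer's $487.62 toward Roth 401(k) contribution is not withheld from the employee.)
Total deductions = $108.32 + $382.05 + $75.91 + $24.23 + $21.90 + $183.66 = $796.07
Net pay = $2,919.61 − $796.07 = $2,123.54

$2,123.54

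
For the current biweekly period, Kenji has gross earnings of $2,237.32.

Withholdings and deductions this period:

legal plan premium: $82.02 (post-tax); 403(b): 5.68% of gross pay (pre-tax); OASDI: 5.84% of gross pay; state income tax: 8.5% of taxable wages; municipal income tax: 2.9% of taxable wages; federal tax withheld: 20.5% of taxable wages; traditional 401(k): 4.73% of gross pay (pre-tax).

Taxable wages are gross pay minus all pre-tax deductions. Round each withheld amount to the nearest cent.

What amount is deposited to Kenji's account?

$1,152.33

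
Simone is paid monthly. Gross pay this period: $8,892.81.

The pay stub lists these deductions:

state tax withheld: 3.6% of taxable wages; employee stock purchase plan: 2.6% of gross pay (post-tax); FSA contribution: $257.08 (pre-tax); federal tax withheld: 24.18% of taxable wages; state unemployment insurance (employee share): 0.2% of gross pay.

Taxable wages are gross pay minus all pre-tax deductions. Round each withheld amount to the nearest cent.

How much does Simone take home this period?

FSA contribution: $257.08
Taxable wages = $8,892.81 − $257.08 = $8,635.73
State tax withheld: $8,635.73 × 0.036 = $310.89
Federal tax withheld: $8,635.73 × 0.2418 = $2,088.12
State unemployment insurance (employee share): $8,892.81 × 0.002 = $17.79
Employee stock purchase plan: $8,892.81 × 0.026 = $231.21
Total deductions = $257.08 + $310.89 + $2,088.12 + $17.79 + $231.21 = $2,905.09
Net pay = $8,892.81 − $2,905.09 = $5,987.72

$5,987.72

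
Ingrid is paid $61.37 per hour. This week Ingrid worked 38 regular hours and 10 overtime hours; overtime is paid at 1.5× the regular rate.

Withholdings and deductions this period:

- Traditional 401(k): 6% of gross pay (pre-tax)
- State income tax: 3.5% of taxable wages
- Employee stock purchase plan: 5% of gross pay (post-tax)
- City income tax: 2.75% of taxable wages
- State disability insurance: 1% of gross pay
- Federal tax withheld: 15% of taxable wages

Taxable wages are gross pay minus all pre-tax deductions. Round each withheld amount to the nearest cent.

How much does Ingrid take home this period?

Regular pay: 38 × $61.37 = $2332.06
Overtime pay: 10 × $61.37 × 1.5 = $920.55
Gross pay = $2332.06 + $920.55 = $3252.61
Traditional 401(k): $3252.61 × 0.06 = $195.16
Taxable wages = $3252.61 − $195.16 = $3057.45
State income tax: $3057.45 × 0.035 = $107.01
Federal tax withheld: $3057.45 × 0.15 = $458.62
City income tax: $3057.45 × 0.0275 = $84.08
State disability insurance: $3252.61 × 0.01 = $32.53
Employee stock purchase plan: $3252.61 × 0.05 = $162.63
Total deductions = $195.16 + $107.01 + $458.62 + $84.08 + $32.53 + $162.63 = $1040.03
Net pay = $3252.61 − $1040.03 = $2212.58

$2212.58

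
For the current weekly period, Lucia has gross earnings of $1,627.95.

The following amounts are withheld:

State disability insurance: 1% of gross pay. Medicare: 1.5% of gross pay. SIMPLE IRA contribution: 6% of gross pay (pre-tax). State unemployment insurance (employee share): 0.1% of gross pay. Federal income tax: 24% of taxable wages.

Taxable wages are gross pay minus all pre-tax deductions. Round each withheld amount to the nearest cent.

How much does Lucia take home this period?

SIMPLE IRA contribution: $1,627.95 × 0.06 = $97.68
Taxable wages = $1,627.95 − $97.68 = $1,530.27
Federal income tax: $1,530.27 × 0.24 = $367.26
State unemployment insurance (employee share): $1,627.95 × 0.001 = $1.63
Medicare: $1,627.95 × 0.015 = $24.42
State disability insurance: $1,627.95 × 0.01 = $16.28
Total deductions = $97.68 + $367.26 + $1.63 + $24.42 + $16.28 = $507.27
Net pay = $1,627.95 − $507.27 = $1,120.68

$1,120.68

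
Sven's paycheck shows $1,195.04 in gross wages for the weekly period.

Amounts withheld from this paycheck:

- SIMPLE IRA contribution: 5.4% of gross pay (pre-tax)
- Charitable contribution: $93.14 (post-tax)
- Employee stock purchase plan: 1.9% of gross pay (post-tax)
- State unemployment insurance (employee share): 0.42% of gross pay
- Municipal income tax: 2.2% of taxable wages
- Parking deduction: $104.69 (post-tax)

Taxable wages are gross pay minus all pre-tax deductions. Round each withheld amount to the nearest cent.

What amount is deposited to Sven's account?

SIMPLE IRA contribution: $1,195.04 × 0.054 = $64.53
Taxable wages = $1,195.04 − $64.53 = $1,130.51
Municipal income tax: $1,130.51 × 0.022 = $24.87
State unemployment insurance (employee share): $1,195.04 × 0.0042 = $5.02
Parking deduction: $104.69
Charitable contribution: $93.14
Employee stock purchase plan: $1,195.04 × 0.019 = $22.71
Total deductions = $64.53 + $24.87 + $5.02 + $104.69 + $93.14 + $22.71 = $314.96
Net pay = $1,195.04 − $314.96 = $880.08

$880.08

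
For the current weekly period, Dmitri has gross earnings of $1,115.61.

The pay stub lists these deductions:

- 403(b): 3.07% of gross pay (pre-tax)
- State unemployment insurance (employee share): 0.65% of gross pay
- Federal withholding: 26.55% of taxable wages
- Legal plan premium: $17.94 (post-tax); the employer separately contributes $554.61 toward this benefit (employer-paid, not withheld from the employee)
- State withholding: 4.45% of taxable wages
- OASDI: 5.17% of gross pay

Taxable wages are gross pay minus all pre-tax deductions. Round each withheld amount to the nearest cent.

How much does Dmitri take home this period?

$663.27

403(b): $1,115.61 × 0.0307 = $34.25
Taxable wages = $1,115.61 − $34.25 = $1,081.36
Federal withholding: $1,081.36 × 0.2655 = $287.10
State withholding: $1,081.36 × 0.0445 = $48.12
OASDI: $1,115.61 × 0.0517 = $57.68
State unemployment insurance (employee share): $1,115.61 × 0.0065 = $7.25
Legal plan premium: $17.94
(Employer's $554.61 toward legal plan premium is not withheld from the employee.)
Total deductions = $34.25 + $287.10 + $48.12 + $57.68 + $7.25 + $17.94 = $452.34
Net pay = $1,115.61 − $452.34 = $663.27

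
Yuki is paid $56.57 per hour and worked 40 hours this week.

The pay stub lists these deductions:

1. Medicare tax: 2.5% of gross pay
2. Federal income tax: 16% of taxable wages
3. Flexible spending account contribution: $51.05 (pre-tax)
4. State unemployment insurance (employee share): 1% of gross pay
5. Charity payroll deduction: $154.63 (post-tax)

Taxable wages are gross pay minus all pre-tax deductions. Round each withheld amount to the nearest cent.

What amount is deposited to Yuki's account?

Gross pay: 40 × $56.57 = $2,262.80
Flexible spending account contribution: $51.05
Taxable wages = $2,262.80 − $51.05 = $2,211.75
Federal income tax: $2,211.75 × 0.16 = $353.88
State unemployment insurance (employee share): $2,262.80 × 0.01 = $22.63
Medicare tax: $2,262.80 × 0.025 = $56.57
Charity payroll deduction: $154.63
Total deductions = $51.05 + $353.88 + $22.63 + $56.57 + $154.63 = $638.76
Net pay = $2,262.80 − $638.76 = $1,624.04

$1,624.04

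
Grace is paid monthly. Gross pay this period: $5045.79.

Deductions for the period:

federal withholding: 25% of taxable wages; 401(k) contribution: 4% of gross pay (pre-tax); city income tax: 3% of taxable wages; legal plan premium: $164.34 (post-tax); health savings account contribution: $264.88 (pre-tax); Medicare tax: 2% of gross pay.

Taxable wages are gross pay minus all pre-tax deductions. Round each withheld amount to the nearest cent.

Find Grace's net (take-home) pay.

401(k) contribution: $5045.79 × 0.04 = $201.83
Health savings account contribution: $264.88
Pre-tax total = $201.83 + $264.88 = $466.71
Taxable wages = $5045.79 − $466.71 = $4579.08
Federal withholding: $4579.08 × 0.25 = $1144.77
City income tax: $4579.08 × 0.03 = $137.37
Medicare tax: $5045.79 × 0.02 = $100.92
Legal plan premium: $164.34
Total deductions = $201.83 + $264.88 + $1144.77 + $137.37 + $100.92 + $164.34 = $2014.11
Net pay = $5045.79 − $2014.11 = $3031.68

$3031.68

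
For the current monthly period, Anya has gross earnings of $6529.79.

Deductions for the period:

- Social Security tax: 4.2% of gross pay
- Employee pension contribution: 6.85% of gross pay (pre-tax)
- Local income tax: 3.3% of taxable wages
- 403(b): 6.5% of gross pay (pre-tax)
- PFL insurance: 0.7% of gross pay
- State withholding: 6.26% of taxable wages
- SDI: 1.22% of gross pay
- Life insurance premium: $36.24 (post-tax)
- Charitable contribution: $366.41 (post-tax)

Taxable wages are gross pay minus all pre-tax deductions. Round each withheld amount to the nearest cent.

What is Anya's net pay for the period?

$4314.88

Employee pension contribution: $6529.79 × 0.0685 = $447.29
403(b): $6529.79 × 0.065 = $424.44
Pre-tax total = $447.29 + $424.44 = $871.73
Taxable wages = $6529.79 − $871.73 = $5658.06
State withholding: $5658.06 × 0.0626 = $354.19
Local income tax: $5658.06 × 0.033 = $186.72
Social Security tax: $6529.79 × 0.042 = $274.25
SDI: $6529.79 × 0.0122 = $79.66
PFL insurance: $6529.79 × 0.007 = $45.71
Charitable contribution: $366.41
Life insurance premium: $36.24
Total deductions = $447.29 + $424.44 + $354.19 + $186.72 + $274.25 + $79.66 + $45.71 + $366.41 + $36.24 = $2214.91
Net pay = $6529.79 − $2214.91 = $4314.88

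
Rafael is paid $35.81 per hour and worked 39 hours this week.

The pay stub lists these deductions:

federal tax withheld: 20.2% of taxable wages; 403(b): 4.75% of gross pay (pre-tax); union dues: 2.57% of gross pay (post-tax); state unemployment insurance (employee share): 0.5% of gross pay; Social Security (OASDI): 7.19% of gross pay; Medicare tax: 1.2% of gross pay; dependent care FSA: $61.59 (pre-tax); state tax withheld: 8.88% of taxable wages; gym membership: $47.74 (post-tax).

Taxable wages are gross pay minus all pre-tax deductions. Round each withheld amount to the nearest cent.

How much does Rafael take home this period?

$691.95

Gross pay: 39 × $35.81 = $1396.59
Dependent care FSA: $61.59
403(b): $1396.59 × 0.0475 = $66.34
Pre-tax total = $61.59 + $66.34 = $127.93
Taxable wages = $1396.59 − $127.93 = $1268.66
State tax withheld: $1268.66 × 0.0888 = $112.66
Federal tax withheld: $1268.66 × 0.202 = $256.27
State unemployment insurance (employee share): $1396.59 × 0.005 = $6.98
Social Security (OASDI): $1396.59 × 0.0719 = $100.41
Medicare tax: $1396.59 × 0.012 = $16.76
Gym membership: $47.74
Union dues: $1396.59 × 0.0257 = $35.89
Total deductions = $61.59 + $66.34 + $112.66 + $256.27 + $6.98 + $100.41 + $16.76 + $47.74 + $35.89 = $704.64
Net pay = $1396.59 − $704.64 = $691.95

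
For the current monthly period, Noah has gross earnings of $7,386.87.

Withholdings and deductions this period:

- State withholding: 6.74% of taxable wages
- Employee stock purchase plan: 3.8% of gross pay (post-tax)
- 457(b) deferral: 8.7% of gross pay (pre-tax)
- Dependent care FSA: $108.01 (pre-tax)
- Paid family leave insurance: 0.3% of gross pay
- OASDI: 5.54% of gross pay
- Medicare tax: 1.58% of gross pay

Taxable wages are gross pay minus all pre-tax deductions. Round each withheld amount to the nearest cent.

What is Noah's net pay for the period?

457(b) deferral: $7,386.87 × 0.087 = $642.66
Dependent care FSA: $108.01
Pre-tax total = $642.66 + $108.01 = $750.67
Taxable wages = $7,386.87 − $750.67 = $6,636.20
State withholding: $6,636.20 × 0.0674 = $447.28
Paid family leave insurance: $7,386.87 × 0.003 = $22.16
Medicare tax: $7,386.87 × 0.0158 = $116.71
OASDI: $7,386.87 × 0.0554 = $409.23
Employee stock purchase plan: $7,386.87 × 0.038 = $280.70
Total deductions = $642.66 + $108.01 + $447.28 + $22.16 + $116.71 + $409.23 + $280.70 = $2,026.75
Net pay = $7,386.87 − $2,026.75 = $5,360.12

$5,360.12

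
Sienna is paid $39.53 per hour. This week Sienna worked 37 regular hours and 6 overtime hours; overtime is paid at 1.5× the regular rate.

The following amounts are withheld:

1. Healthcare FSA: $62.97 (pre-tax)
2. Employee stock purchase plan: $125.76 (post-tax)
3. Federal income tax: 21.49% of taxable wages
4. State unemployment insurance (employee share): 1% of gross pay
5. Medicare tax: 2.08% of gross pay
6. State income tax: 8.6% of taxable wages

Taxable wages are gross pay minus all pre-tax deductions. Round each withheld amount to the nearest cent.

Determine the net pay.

$1,045.44

Regular pay: 37 × $39.53 = $1,462.61
Overtime pay: 6 × $39.53 × 1.5 = $355.77
Gross pay = $1,462.61 + $355.77 = $1,818.38
Healthcare FSA: $62.97
Taxable wages = $1,818.38 − $62.97 = $1,755.41
State income tax: $1,755.41 × 0.086 = $150.97
Federal income tax: $1,755.41 × 0.2149 = $377.24
Medicare tax: $1,818.38 × 0.0208 = $37.82
State unemployment insurance (employee share): $1,818.38 × 0.01 = $18.18
Employee stock purchase plan: $125.76
Total deductions = $62.97 + $150.97 + $377.24 + $37.82 + $18.18 + $125.76 = $772.94
Net pay = $1,818.38 − $772.94 = $1,045.44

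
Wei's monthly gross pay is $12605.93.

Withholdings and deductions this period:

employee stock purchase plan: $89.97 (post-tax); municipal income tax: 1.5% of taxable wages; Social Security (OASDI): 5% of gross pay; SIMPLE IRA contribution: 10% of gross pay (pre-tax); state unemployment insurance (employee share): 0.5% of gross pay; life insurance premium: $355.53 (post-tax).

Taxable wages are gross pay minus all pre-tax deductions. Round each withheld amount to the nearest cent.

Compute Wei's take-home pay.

$10036.33

SIMPLE IRA contribution: $12605.93 × 0.1 = $1260.59
Taxable wages = $12605.93 − $1260.59 = $11345.34
Municipal income tax: $11345.34 × 0.015 = $170.18
State unemployment insurance (employee share): $12605.93 × 0.005 = $63.03
Social Security (OASDI): $12605.93 × 0.05 = $630.30
Life insurance premium: $355.53
Employee stock purchase plan: $89.97
Total deductions = $1260.59 + $170.18 + $63.03 + $630.30 + $355.53 + $89.97 = $2569.60
Net pay = $12605.93 − $2569.60 = $10036.33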